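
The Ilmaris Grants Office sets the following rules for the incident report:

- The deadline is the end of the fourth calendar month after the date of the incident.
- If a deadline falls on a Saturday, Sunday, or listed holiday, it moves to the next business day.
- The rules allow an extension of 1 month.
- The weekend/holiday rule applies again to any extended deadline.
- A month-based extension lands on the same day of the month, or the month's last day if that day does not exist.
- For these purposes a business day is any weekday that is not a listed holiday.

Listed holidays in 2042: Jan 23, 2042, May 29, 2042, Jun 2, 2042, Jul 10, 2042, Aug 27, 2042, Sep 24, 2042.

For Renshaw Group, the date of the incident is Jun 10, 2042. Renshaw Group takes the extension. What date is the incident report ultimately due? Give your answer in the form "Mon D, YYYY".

Dec 1, 2042

4 months after Jun 10, 2042 falls in October 2042; the last day of that month is Oct 31, 2042.
Oct 31, 2042 is a Friday and not a listed holiday, so it stands.
Add 1 month to Oct 31, 2042: Nov 30, 2042 (day 31 does not exist in November, so the month's last day is used).
Nov 30, 2042 falls on a Sunday. Rolling to the next business day gives Dec 1, 2042, a Monday.
Deadline: Dec 1, 2042.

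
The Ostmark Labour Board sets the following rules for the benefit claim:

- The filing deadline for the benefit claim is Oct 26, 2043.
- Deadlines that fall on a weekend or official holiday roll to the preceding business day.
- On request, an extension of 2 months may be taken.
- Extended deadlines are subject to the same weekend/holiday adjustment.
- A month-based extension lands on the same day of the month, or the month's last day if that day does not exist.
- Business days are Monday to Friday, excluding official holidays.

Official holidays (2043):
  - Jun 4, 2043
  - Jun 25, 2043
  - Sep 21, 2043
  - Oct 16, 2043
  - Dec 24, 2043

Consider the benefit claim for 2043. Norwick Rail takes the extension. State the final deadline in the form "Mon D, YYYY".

Dec 25, 2043

The stated deadline is Oct 26, 2043.
Oct 26, 2043 falls on a Monday, which is a business day, so no adjustment is needed.
Applying the 2 months extension: 2 months after Oct 26, 2043 is Dec 26, 2043.
Dec 26, 2043 falls on a Saturday. Rolling to the preceding business day gives Dec 25, 2043, a Friday.
The final due date is Dec 25, 2043.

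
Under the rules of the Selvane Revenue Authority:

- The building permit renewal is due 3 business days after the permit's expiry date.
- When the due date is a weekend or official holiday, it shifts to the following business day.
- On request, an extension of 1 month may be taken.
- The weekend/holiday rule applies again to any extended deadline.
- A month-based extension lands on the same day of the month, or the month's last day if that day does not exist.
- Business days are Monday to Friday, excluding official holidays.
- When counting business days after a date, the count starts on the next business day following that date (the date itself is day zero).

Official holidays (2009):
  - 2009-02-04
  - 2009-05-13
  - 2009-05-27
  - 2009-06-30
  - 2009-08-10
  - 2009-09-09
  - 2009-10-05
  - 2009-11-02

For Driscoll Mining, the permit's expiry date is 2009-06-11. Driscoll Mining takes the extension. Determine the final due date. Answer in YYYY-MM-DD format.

2009-07-16

3 business days after 2009-06-11, excluding weekends and holidays, is 2009-06-16.
2009-06-16 falls on a Tuesday, which is a business day, so no adjustment is needed.
Add 1 month to 2009-06-16: 2009-07-16.
2009-07-16 is a Thursday and not a listed holiday, so it stands.
Deadline: 2009-07-16.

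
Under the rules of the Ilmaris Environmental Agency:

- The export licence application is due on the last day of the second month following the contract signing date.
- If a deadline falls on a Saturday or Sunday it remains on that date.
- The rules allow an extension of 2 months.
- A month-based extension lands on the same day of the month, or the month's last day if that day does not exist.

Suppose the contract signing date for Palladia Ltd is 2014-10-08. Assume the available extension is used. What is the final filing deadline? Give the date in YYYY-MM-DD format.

The second month after 2014-10-08 is December 2014, whose last day is 2014-12-31.
2014-12-31 is a Wednesday; no weekend or holiday adjustment applies.
Applying the 2 months extension: 2 months after 2014-12-31 is 2015-02-28 (day 31 does not exist in February, so the month's last day is used).
2015-02-28 is a Saturday; no weekend or holiday adjustment applies.
So the filing is due 2015-02-28.

2015-02-28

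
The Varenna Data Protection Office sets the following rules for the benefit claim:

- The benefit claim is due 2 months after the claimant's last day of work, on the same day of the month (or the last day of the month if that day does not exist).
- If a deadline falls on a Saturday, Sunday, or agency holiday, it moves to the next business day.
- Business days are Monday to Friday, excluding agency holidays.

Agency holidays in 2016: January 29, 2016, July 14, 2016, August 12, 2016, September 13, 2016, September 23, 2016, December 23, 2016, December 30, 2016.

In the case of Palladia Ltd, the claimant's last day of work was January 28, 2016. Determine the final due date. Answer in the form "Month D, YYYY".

2 months after January 28, 2016, on the same day of the month, is March 28, 2016.
March 28, 2016 is a Monday and not a listed holiday, so it stands.
Final deadline: March 28, 2016.

March 28, 2016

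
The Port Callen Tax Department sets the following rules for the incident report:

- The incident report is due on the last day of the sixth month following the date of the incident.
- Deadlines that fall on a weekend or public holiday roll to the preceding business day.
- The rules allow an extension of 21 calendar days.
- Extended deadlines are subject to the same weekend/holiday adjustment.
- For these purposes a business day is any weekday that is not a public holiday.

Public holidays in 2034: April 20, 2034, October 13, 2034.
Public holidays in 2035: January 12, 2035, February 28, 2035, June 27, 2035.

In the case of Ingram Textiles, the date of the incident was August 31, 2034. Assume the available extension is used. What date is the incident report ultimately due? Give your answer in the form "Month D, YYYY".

6 months after August 31, 2034 falls in February 2035; the last day of that month is February 28, 2035.
February 28, 2035 is a listed holiday, so it moves to the preceding business day, February 27, 2035 (Tuesday).
With the 21-day extension, February 27, 2035 becomes March 20, 2035.
March 20, 2035 is a Tuesday and not a listed holiday, so it stands.
Deadline: March 20, 2035.

March 20, 2035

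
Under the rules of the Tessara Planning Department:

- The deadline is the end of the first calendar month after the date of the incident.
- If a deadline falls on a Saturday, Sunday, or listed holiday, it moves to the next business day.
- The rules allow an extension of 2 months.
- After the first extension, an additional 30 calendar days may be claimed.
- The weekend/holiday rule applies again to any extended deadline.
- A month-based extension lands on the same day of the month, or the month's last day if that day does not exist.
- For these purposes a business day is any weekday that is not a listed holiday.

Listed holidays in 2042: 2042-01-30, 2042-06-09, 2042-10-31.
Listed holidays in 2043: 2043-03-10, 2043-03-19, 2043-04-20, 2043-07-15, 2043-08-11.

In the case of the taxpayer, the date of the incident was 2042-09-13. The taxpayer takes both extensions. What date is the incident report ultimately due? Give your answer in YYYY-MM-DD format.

2043-02-04

The first month after 2042-09-13 is October 2042, whose last day is 2042-10-31.
2042-10-31 is a listed holiday, so it moves to the next business day, 2042-11-03 (Monday).
Applying the 2 months extension: 2 months after 2042-11-03 is 2043-01-03.
2043-01-03 is a Saturday, so it moves to the next business day, 2043-01-05 (Monday).
The 30-calendar-day extension moves the deadline from 2043-01-05 to 2043-02-04.
Since 2043-02-04 is a Wednesday and not a holiday, the date is unchanged.
The final due date is 2043-02-04.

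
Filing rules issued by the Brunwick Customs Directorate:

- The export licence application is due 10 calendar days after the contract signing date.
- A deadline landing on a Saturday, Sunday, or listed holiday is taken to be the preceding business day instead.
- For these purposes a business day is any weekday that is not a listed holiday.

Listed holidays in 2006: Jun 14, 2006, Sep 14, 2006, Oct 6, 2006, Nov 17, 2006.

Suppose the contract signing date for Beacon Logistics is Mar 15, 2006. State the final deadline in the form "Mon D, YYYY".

Trigger date Mar 15, 2006 + 10 calendar days = Mar 25, 2006.
Because Mar 25, 2006 is a Saturday, the deadline becomes Mar 24, 2006 (Friday).
The final due date is Mar 24, 2006.

Mar 24, 2006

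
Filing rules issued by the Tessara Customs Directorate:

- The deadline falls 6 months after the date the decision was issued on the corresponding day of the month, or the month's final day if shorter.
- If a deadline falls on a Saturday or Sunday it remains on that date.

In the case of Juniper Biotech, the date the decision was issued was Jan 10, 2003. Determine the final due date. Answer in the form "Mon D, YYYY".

6 months after Jan 10, 2003, on the same day of the month, is Jul 10, 2003.
Jul 10, 2003 is a Thursday; no weekend or holiday adjustment applies.
The final due date is Jul 10, 2003.

Jul 10, 2003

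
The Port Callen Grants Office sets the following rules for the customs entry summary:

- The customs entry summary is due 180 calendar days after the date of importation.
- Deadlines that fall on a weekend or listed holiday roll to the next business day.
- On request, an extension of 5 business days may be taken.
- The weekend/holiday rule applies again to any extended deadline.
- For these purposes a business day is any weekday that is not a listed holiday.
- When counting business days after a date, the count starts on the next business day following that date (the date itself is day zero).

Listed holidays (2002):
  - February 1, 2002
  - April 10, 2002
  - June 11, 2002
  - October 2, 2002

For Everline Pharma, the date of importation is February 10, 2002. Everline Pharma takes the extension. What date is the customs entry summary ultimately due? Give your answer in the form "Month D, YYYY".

August 16, 2002

Trigger date February 10, 2002 + 180 calendar days = August 9, 2002.
Since August 9, 2002 is a Friday and not a holiday, the date is unchanged.
Counting 5 further business days from August 9, 2002 reaches August 16, 2002.
August 16, 2002 falls on a Friday, which is a business day, so no adjustment is needed.
The final due date is August 16, 2002.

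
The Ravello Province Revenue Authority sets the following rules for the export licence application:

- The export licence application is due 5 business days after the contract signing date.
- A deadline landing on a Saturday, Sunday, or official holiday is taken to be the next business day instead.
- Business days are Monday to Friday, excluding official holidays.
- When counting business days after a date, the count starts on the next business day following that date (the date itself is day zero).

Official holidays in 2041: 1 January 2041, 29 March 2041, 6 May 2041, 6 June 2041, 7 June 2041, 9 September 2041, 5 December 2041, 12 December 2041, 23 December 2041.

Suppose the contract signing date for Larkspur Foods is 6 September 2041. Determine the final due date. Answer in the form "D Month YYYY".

16 September 2041

Starting the day after 6 September 2041 and counting 5 business days lands on 16 September 2041.
Since 16 September 2041 is a Monday and not a holiday, the date is unchanged.
So the filing is due 16 September 2041.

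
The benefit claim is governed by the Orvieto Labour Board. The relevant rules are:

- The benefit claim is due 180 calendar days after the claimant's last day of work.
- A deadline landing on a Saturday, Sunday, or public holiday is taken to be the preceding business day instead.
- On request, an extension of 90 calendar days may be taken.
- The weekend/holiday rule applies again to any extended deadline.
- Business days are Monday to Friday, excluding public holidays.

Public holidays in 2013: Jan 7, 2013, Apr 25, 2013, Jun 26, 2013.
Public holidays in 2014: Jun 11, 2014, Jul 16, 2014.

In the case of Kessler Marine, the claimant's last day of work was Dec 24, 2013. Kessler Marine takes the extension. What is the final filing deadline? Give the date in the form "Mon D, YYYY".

Sep 18, 2014

180 calendar days after Dec 24, 2013 is Jun 22, 2014.
Because Jun 22, 2014 is a Sunday, the deadline becomes Jun 20, 2014 (Friday).
Add the 90 calendar-day extension to Jun 20, 2014: Sep 18, 2014.
Sep 18, 2014 falls on a Thursday, which is a business day, so no adjustment is needed.
Final deadline: Sep 18, 2014.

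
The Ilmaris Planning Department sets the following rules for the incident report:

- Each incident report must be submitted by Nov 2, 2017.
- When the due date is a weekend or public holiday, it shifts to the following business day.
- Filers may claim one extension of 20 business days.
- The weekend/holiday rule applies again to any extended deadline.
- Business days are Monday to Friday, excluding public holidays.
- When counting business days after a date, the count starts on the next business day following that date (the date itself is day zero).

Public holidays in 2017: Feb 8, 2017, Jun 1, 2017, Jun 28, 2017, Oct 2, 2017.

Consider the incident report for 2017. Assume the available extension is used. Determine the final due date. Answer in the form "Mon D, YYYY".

The statutory due date is Nov 2, 2017.
Nov 2, 2017 falls on a Thursday, which is a business day, so no adjustment is needed.
The 20-business-day extension runs from Nov 2, 2017 to Nov 30, 2017.
Nov 30, 2017 is a Thursday and not a listed holiday, so it stands.
So the filing is due Nov 30, 2017.

Nov 30, 2017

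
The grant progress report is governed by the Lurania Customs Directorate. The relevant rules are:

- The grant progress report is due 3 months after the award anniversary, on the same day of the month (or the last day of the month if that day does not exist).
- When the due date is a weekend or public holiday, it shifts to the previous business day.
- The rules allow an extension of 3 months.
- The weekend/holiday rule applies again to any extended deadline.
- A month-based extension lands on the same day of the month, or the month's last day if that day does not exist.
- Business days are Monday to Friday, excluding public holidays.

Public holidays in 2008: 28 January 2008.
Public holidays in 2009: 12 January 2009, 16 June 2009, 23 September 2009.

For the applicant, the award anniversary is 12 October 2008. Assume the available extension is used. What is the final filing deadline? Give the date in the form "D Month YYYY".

3 months after 12 October 2008, on the same day of the month, is 12 January 2009.
12 January 2009 is a listed holiday; the preceding business day is 9 January 2009 (Friday).
The 3 months extension carries 9 January 2009 to 9 April 2009.
9 April 2009 (Thursday) is already a business day.
Final deadline: 9 April 2009.

9 April 2009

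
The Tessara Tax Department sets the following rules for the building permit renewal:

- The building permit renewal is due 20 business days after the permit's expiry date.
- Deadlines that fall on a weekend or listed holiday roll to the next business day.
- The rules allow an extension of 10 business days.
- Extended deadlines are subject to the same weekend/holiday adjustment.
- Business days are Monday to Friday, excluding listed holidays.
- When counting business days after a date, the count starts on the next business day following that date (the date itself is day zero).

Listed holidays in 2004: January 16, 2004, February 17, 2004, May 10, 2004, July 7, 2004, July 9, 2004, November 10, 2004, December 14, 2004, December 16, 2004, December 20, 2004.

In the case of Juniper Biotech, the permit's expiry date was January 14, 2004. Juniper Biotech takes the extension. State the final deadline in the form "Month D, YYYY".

Counting 20 business days after January 14, 2004 (skipping weekends and listed holidays) reaches February 12, 2004.
February 12, 2004 is a Thursday and not a listed holiday, so it stands.
Applying the 10-business-day extension: 10 business days after February 12, 2004 is February 27, 2004.
February 27, 2004 is a Friday and not a listed holiday, so it stands.
The final due date is February 27, 2004.

February 27, 2004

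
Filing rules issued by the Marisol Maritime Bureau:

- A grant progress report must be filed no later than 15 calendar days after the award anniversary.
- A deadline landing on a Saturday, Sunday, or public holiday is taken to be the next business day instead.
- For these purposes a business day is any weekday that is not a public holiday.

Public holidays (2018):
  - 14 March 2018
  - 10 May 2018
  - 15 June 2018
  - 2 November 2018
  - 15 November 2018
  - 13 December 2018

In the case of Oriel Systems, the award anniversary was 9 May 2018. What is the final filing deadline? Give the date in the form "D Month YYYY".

24 May 2018

Trigger date 9 May 2018 + 15 calendar days = 24 May 2018.
24 May 2018 is a Thursday and not a listed holiday, so it stands.
Final deadline: 24 May 2018.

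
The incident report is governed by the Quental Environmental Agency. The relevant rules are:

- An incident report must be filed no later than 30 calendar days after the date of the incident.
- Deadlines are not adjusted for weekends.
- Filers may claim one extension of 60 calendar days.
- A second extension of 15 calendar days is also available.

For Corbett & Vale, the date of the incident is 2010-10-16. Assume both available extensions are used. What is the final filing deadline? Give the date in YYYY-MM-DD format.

2011-01-29

From 2010-10-16, 30 calendar days later is 2010-11-15.
No adjustment is made for weekends or holidays, so 2010-11-15 stands.
The 60-calendar-day extension moves the deadline from 2010-11-15 to 2011-01-14.
2011-01-14 falls on a Friday. The rules make no weekend/holiday allowance, so it remains 2011-01-14.
The 15-calendar-day extension moves the deadline from 2011-01-14 to 2011-01-29.
No adjustment is made for weekends or holidays, so 2011-01-29 stands.
So the filing is due 2011-01-29.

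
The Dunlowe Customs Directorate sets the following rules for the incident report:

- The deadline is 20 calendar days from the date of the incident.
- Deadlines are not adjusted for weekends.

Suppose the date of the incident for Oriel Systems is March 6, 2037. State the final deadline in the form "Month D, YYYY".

March 26, 2037

Adding 20 calendar days to March 6, 2037 gives March 26, 2037.
No adjustment is made for weekends or holidays, so March 26, 2037 stands.
Final deadline: March 26, 2037.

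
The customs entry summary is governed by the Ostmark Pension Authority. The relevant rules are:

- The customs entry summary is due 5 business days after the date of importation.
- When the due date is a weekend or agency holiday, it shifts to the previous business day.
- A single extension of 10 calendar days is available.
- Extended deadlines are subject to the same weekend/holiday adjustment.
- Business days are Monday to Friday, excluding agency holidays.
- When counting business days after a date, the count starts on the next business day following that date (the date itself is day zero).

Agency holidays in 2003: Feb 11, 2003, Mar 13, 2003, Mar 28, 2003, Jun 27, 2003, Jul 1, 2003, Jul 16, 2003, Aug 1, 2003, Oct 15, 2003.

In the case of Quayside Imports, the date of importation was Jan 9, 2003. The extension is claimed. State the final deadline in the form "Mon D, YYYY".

Jan 24, 2003

5 business days after Jan 9, 2003, excluding weekends and holidays, is Jan 16, 2003.
Since Jan 16, 2003 is a Thursday and not a holiday, the date is unchanged.
The 10-calendar-day extension moves the deadline from Jan 16, 2003 to Jan 26, 2003.
Because Jan 26, 2003 is a Sunday, the deadline becomes Jan 24, 2003 (Friday).
Final deadline: Jan 24, 2003.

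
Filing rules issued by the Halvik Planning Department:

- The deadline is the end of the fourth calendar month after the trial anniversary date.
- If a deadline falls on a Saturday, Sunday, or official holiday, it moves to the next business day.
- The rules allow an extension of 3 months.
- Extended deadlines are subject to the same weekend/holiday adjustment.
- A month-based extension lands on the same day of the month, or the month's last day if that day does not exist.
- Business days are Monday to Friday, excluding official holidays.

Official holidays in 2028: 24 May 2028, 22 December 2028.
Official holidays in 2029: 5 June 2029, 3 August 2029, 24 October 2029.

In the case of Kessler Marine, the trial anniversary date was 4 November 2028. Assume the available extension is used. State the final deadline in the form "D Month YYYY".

2 July 2029

The fourth month after 4 November 2028 is March 2029, whose last day is 31 March 2029.
31 March 2029 is a Saturday; the next business day is 2 April 2029 (Monday).
Add 3 months to 2 April 2029: 2 July 2029.
2 July 2029 (Monday) is already a business day.
So the filing is due 2 July 2029.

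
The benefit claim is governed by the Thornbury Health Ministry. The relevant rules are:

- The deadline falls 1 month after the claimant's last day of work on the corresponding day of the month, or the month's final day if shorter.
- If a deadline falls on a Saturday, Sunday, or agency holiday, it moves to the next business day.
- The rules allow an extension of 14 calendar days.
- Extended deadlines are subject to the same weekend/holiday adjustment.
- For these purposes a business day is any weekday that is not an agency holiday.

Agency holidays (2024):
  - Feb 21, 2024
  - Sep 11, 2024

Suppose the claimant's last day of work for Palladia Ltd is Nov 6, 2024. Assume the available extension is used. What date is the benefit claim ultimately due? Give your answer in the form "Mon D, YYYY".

1 month from Nov 6, 2024 is Dec 6, 2024.
Dec 6, 2024 falls on a Friday, which is a business day, so no adjustment is needed.
With the 14-day extension, Dec 6, 2024 becomes Dec 20, 2024.
Dec 20, 2024 is a Friday and not a listed holiday, so it stands.
The final due date is Dec 20, 2024.

Dec 20, 2024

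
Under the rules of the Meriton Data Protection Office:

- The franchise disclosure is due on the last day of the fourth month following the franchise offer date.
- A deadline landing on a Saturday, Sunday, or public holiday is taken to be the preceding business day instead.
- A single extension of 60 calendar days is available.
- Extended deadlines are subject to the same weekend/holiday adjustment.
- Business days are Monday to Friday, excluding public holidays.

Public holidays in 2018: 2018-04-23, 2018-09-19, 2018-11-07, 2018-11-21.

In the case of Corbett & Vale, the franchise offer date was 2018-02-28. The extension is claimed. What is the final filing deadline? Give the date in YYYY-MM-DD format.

4 months after 2018-02-28 falls in June 2018; the last day of that month is 2018-06-30.
2018-06-30 falls on a Saturday. Rolling to the preceding business day gives 2018-06-29, a Friday.
Add the 60 calendar-day extension to 2018-06-29: 2018-08-28.
2018-08-28 (Tuesday) is already a business day.
So the filing is due 2018-08-28.

2018-08-28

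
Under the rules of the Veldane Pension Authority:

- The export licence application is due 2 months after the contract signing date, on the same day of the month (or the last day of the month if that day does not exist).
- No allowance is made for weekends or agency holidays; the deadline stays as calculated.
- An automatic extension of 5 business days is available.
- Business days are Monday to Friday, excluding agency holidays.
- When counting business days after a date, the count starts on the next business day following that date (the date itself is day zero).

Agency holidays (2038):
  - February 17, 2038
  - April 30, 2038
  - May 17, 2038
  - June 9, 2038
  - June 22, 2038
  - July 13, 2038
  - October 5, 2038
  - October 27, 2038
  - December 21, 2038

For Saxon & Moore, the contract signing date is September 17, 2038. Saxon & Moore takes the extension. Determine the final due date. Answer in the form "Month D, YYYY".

Moving 2 months forward from September 17, 2038 on the corresponding day gives November 17, 2038.
November 17, 2038 falls on a Wednesday. The rules make no weekend/holiday allowance, so it remains November 17, 2038.
Applying the 5-business-day extension: 5 business days after November 17, 2038 is November 24, 2038.
November 24, 2038 falls on a Wednesday. The rules make no weekend/holiday allowance, so it remains November 24, 2038.
Deadline: November 24, 2038.

November 24, 2038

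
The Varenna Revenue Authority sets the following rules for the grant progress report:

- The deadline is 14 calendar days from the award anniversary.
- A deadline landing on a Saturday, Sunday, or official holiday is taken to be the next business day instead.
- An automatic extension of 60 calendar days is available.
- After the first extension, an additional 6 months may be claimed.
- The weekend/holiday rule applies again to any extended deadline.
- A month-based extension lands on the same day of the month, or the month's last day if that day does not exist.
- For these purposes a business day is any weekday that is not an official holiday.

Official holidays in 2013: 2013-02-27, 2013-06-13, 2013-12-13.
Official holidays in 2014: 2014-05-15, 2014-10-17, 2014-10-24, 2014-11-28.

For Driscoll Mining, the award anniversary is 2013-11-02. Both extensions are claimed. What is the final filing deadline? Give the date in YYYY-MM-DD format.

From 2013-11-02, 14 calendar days later is 2013-11-16.
2013-11-16 falls on a Saturday. Rolling to the next business day gives 2013-11-18, a Monday.
Add the 60 calendar-day extension to 2013-11-18: 2014-01-17.
Since 2014-01-17 is a Friday and not a holiday, the date is unchanged.
The 6 months extension carries 2014-01-17 to 2014-07-17.
2014-07-17 (Thursday) is already a business day.
The final due date is 2014-07-17.

2014-07-17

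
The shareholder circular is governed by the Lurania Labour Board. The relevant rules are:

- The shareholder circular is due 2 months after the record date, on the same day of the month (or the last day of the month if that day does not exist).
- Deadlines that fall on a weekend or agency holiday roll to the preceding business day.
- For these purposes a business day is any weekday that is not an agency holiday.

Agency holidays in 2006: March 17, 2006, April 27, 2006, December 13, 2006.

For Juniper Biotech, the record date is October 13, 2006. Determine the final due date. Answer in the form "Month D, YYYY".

2 months after October 13, 2006, on the same day of the month, is December 13, 2006.
Because December 13, 2006 is a listed holiday, the deadline becomes December 12, 2006 (Tuesday).
So the filing is due December 12, 2006.

December 12, 2006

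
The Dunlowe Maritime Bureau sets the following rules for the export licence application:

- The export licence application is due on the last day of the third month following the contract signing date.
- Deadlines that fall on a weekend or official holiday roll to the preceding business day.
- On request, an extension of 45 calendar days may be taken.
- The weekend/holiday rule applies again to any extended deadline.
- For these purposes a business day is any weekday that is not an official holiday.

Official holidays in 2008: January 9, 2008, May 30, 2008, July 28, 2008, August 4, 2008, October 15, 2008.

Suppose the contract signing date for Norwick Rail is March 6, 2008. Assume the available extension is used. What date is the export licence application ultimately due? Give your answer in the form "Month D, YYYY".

August 14, 2008

3 months after March 6, 2008 falls in June 2008; the last day of that month is June 30, 2008.
Since June 30, 2008 is a Monday and not a holiday, the date is unchanged.
Applying the 45-calendar-day extension: June 30, 2008 + 45 days = August 14, 2008.
August 14, 2008 is a Thursday and not a listed holiday, so it stands.
Final deadline: August 14, 2008.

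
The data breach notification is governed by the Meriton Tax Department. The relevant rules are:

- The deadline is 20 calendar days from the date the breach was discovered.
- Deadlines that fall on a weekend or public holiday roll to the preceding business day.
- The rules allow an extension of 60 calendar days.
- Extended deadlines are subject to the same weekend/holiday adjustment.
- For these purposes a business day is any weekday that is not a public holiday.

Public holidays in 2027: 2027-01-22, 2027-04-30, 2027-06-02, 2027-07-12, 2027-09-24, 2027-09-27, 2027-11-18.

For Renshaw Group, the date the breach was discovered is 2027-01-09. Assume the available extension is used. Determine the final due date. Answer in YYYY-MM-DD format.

20 calendar days after 2027-01-09 is 2027-01-29.
2027-01-29 (Friday) is already a business day.
Applying the 60-calendar-day extension: 2027-01-29 + 60 days = 2027-03-30.
2027-03-30 falls on a Tuesday, which is a business day, so no adjustment is needed.
The final due date is 2027-03-30.

2027-03-30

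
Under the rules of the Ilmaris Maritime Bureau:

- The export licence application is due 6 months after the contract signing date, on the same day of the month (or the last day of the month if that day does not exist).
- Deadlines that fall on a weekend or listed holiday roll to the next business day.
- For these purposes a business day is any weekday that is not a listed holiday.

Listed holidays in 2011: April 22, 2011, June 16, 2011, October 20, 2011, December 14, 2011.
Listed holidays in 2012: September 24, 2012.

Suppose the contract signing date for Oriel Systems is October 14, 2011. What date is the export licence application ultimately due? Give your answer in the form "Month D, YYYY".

April 16, 2012

Moving 6 months forward from October 14, 2011 on the corresponding day gives April 14, 2012.
April 14, 2012 is a Saturday, so it moves to the next business day, April 16, 2012 (Monday).
Deadline: April 16, 2012.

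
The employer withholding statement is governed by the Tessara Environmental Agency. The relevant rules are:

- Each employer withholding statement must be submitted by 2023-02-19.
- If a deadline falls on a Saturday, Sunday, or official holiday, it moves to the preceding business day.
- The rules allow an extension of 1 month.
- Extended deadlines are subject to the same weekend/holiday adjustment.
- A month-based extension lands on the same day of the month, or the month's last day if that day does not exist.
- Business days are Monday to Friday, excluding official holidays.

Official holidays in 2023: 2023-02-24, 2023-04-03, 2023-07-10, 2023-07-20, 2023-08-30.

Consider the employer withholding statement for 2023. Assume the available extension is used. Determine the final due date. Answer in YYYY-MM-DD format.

The statutory due date is 2023-02-19.
2023-02-19 is a Sunday; the preceding business day is 2023-02-17 (Friday).
Applying the 1 month extension: 1 month after 2023-02-17 is 2023-03-17.
2023-03-17 is a Friday and not a listed holiday, so it stands.
Deadline: 2023-03-17.

2023-03-17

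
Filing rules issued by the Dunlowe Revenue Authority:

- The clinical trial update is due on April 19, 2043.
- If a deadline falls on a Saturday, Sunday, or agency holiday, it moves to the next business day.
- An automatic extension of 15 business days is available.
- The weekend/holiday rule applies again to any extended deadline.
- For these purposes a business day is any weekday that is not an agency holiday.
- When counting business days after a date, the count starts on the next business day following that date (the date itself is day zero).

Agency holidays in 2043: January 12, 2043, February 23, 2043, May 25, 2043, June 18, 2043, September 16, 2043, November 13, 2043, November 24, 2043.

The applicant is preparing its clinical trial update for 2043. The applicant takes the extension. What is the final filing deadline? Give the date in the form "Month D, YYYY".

The stated deadline is April 19, 2043.
April 19, 2043 falls on a Sunday. Rolling to the next business day gives April 20, 2043, a Monday.
The 15-business-day extension runs from April 20, 2043 to May 11, 2043.
Since May 11, 2043 is a Monday and not a holiday, the date is unchanged.
Deadline: May 11, 2043.

May 11, 2043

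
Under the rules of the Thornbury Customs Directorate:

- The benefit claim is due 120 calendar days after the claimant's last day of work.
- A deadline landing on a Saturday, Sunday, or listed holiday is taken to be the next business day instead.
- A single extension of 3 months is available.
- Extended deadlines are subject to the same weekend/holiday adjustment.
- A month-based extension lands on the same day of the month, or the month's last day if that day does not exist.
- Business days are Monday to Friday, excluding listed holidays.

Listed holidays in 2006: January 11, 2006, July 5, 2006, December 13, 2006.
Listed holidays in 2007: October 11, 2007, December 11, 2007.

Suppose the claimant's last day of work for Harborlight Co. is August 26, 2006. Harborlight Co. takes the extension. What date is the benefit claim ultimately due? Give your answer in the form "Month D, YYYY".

120 calendar days after August 26, 2006 is December 24, 2006.
December 24, 2006 is a Sunday, so it moves to the next business day, December 25, 2006 (Monday).
Add 3 months to December 25, 2006: March 25, 2007.
March 25, 2007 is a Sunday; the next business day is March 26, 2007 (Monday).
The final due date is March 26, 2007.

March 26, 2007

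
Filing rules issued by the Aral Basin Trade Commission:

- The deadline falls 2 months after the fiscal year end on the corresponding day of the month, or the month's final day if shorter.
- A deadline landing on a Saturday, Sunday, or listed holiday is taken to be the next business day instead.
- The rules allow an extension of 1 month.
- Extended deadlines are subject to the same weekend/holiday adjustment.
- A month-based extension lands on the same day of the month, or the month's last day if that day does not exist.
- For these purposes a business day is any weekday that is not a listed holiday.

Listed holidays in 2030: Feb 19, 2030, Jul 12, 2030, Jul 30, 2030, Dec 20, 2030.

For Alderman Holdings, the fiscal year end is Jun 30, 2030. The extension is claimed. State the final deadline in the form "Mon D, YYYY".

2 months from Jun 30, 2030 is Aug 30, 2030.
Since Aug 30, 2030 is a Friday and not a holiday, the date is unchanged.
Add 1 month to Aug 30, 2030: Sep 30, 2030.
Sep 30, 2030 is a Monday and not a listed holiday, so it stands.
Deadline: Sep 30, 2030.

Sep 30, 2030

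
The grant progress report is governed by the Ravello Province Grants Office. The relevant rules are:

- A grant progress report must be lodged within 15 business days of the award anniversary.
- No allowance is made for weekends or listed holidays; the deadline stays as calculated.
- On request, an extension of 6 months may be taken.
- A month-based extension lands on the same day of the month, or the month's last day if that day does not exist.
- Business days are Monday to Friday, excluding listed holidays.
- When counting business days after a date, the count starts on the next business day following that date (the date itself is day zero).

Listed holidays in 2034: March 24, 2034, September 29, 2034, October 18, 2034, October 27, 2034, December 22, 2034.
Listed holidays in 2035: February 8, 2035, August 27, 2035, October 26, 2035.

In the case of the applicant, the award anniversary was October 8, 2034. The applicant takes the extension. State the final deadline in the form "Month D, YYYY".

April 30, 2035

15 business days after October 8, 2034, excluding weekends and holidays, is October 31, 2034.
No adjustment is made for weekends or holidays, so October 31, 2034 stands.
Applying the 6 months extension: 6 months after October 31, 2034 is April 30, 2035 (day 31 does not exist in April, so the month's last day is used).
April 30, 2035 is a Monday; no weekend or holiday adjustment applies.
So the filing is due April 30, 2035.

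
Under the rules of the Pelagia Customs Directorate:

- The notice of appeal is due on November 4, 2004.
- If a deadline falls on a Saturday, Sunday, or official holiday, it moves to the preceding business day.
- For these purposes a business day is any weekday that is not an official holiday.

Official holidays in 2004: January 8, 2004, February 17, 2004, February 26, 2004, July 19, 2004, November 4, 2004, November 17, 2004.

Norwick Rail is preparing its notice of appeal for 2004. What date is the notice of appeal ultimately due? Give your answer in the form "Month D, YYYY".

November 3, 2004

The stated deadline is November 4, 2004.
Because November 4, 2004 is a listed holiday, the deadline becomes November 3, 2004 (Wednesday).
Final deadline: November 3, 2004.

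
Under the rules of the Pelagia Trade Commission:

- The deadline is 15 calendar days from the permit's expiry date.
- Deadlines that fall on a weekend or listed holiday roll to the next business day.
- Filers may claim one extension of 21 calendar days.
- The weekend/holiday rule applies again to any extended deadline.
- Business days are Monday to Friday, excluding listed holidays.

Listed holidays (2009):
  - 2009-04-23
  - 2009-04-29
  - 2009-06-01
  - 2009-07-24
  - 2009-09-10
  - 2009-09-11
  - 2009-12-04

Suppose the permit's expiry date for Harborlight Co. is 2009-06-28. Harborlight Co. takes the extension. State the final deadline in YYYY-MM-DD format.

From 2009-06-28, 15 calendar days later is 2009-07-13.
Since 2009-07-13 is a Monday and not a holiday, the date is unchanged.
With the 21-day extension, 2009-07-13 becomes 2009-08-03.
2009-08-03 falls on a Monday, which is a business day, so no adjustment is needed.
Final deadline: 2009-08-03.

2009-08-03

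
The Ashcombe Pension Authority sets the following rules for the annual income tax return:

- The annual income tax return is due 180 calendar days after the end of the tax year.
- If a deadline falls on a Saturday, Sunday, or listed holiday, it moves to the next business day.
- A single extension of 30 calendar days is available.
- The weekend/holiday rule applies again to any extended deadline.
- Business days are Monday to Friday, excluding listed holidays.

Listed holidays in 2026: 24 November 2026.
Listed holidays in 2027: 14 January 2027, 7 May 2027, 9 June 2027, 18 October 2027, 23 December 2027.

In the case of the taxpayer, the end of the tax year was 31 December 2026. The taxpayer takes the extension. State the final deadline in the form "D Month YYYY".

29 July 2027

Adding 180 calendar days to 31 December 2026 gives 29 June 2027.
29 June 2027 falls on a Tuesday, which is a business day, so no adjustment is needed.
With the 30-day extension, 29 June 2027 becomes 29 July 2027.
Since 29 July 2027 is a Thursday and not a holiday, the date is unchanged.
Deadline: 29 July 2027.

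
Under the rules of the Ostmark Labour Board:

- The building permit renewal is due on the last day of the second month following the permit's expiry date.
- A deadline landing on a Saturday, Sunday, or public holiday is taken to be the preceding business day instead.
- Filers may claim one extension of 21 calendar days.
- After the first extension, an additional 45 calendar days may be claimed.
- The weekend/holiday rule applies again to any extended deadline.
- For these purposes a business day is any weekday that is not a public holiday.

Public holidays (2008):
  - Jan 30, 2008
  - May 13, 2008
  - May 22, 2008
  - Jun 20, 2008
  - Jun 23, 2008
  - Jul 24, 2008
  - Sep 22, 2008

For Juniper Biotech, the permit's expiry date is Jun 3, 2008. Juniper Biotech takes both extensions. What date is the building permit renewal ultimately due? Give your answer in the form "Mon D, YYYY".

Nov 3, 2008

2 months after Jun 3, 2008 is August 2008; that month ends on Aug 31, 2008.
Aug 31, 2008 is a Sunday; the preceding business day is Aug 29, 2008 (Friday).
Add the 21 calendar-day extension to Aug 29, 2008: Sep 19, 2008.
Sep 19, 2008 is a Friday and not a listed holiday, so it stands.
Add the 45 calendar-day extension to Sep 19, 2008: Nov 3, 2008.
Nov 3, 2008 is a Monday and not a listed holiday, so it stands.
So the filing is due Nov 3, 2008.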